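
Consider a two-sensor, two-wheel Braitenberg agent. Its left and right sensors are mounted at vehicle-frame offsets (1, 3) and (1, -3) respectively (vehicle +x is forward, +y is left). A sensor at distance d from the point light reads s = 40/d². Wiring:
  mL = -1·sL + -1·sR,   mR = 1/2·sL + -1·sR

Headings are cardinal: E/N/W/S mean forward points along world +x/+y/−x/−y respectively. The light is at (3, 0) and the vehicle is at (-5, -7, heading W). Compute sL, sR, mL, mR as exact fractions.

left sensor world pos  = (-6, -10); dL² = 181
right sensor world pos = (-6, -4); dR² = 97
sL = 40/181 = 40/181
sR = 40/97 = 40/97
mL = -1·sL + -1·sR = -11120/17557
mR = 1/2·sL + -1·sR = -5300/17557

40/181 40/97 -11120/17557 -5300/17557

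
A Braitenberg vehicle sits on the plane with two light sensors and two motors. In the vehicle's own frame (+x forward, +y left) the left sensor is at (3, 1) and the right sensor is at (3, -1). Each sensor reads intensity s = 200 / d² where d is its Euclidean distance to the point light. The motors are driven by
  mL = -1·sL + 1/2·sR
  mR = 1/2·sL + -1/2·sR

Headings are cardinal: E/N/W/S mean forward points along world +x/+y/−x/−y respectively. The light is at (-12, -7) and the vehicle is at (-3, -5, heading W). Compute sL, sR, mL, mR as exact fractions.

200/37 40/9 -1060/333 160/333

left sensor world pos  = (-6, -6); dL² = 37
right sensor world pos = (-6, -4); dR² = 45
sL = 200/37 = 200/37
sR = 200/45 = 40/9
mL = -1·sL + 1/2·sR = -1060/333
mR = 1/2·sL + -1/2·sR = 160/333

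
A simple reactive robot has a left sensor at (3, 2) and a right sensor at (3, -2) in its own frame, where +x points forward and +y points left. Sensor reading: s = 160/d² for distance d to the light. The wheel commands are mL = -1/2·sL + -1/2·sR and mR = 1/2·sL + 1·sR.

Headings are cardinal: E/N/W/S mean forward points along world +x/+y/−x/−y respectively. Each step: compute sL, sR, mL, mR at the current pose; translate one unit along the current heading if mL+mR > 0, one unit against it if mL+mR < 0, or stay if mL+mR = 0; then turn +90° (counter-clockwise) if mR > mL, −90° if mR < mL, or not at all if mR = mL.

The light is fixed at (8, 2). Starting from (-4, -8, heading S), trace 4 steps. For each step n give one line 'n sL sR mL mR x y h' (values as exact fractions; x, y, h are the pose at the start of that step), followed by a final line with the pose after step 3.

n=0: pose=(-4,-8,S); sL=160/269, sR=32/73; mL=-10144/19637, mR=14448/19637; mL+mR=16/73 → advance +1; mR−mL=24592/19637 → turn +1·90°
n=1: pose=(-4,-9,E); sL=80/81, sR=16/25; mL=-1648/2025, mR=2296/2025; mL+mR=8/25 → advance +1; mR−mL=3944/2025 → turn +1·90°
n=2: pose=(-3,-9,N); sL=160/233, sR=32/29; mL=-6048/6757, mR=9776/6757; mL+mR=16/29 → advance +1; mR−mL=15824/6757 → turn +1·90°
n=3: pose=(-3,-8,W); sL=8/17, sR=8/13; mL=-120/221, mR=188/221; mL+mR=4/13 → advance +1; mR−mL=308/221 → turn +1·90°

0 160/269 32/73 -10144/19637 14448/19637 -4 -8 S
1 80/81 16/25 -1648/2025 2296/2025 -4 -9 E
2 160/233 32/29 -6048/6757 9776/6757 -3 -9 N
3 8/17 8/13 -120/221 188/221 -3 -8 W
final -4 -8 S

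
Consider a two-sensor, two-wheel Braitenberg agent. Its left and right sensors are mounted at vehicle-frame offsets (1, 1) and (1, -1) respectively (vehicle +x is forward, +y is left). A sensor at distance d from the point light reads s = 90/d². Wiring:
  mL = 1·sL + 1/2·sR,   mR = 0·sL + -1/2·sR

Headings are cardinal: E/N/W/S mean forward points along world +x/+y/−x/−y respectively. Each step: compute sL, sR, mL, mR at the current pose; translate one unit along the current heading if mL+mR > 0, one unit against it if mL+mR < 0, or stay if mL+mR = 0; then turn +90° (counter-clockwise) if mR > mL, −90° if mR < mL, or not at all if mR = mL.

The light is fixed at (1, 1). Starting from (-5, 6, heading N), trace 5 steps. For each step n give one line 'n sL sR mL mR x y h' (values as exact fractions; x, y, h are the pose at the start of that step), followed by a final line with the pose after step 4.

0 18/17 90/61 1863/1037 -45/61 -5 6 N
1 45/37 9/5 783/370 -9/10 -5 7 E
2 90/41 90/61 7335/2501 -45/61 -4 7 S
3 45/26 5/4 245/104 -5/8 -4 6 W
4 18/17 90/61 1863/1037 -45/61 -5 6 N
final -5 7 E

n=0: pose=(-5,6,N); sL=18/17, sR=90/61; mL=1863/1037, mR=-45/61; mL+mR=18/17 → advance +1; mR−mL=-2628/1037 → turn -1·90°
n=1: pose=(-5,7,E); sL=45/37, sR=9/5; mL=783/370, mR=-9/10; mL+mR=45/37 → advance +1; mR−mL=-558/185 → turn -1·90°
n=2: pose=(-4,7,S); sL=90/41, sR=90/61; mL=7335/2501, mR=-45/61; mL+mR=90/41 → advance +1; mR−mL=-9180/2501 → turn -1·90°
n=3: pose=(-4,6,W); sL=45/26, sR=5/4; mL=245/104, mR=-5/8; mL+mR=45/26 → advance +1; mR−mL=-155/52 → turn -1·90°
n=4: pose=(-5,6,N); sL=18/17, sR=90/61; mL=1863/1037, mR=-45/61; mL+mR=18/17 → advance +1; mR−mL=-2628/1037 → turn -1·90°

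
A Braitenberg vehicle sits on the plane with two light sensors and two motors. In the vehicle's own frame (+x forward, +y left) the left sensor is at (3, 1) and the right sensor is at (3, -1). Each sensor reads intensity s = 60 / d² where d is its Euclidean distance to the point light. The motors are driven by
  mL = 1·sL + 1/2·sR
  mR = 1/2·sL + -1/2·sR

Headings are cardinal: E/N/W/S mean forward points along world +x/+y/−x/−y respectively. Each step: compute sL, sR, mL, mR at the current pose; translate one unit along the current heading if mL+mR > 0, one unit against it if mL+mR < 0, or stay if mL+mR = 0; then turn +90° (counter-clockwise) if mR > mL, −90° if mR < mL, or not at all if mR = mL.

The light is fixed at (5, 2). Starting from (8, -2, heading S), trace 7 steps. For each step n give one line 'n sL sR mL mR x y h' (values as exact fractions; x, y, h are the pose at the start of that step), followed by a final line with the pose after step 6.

0 12/13 60/53 1026/689 -72/689 8 -2 S
1 5/3 15/4 85/24 -25/24 8 -3 W
2 12 60/13 186/13 48/13 7 -3 N
3 30/17 6/5 201/85 24/85 7 -2 E
4 12/13 60/53 1026/689 -72/689 8 -2 S
5 5/3 15/4 85/24 -25/24 8 -3 W
6 12 60/13 186/13 48/13 7 -3 N
final 7 -2 E

n=0: pose=(8,-2,S); sL=12/13, sR=60/53; mL=1026/689, mR=-72/689; mL+mR=18/13 → advance +1; mR−mL=-1098/689 → turn -1·90°
n=1: pose=(8,-3,W); sL=5/3, sR=15/4; mL=85/24, mR=-25/24; mL+mR=5/2 → advance +1; mR−mL=-55/12 → turn -1·90°
n=2: pose=(7,-3,N); sL=12, sR=60/13; mL=186/13, mR=48/13; mL+mR=18 → advance +1; mR−mL=-138/13 → turn -1·90°
n=3: pose=(7,-2,E); sL=30/17, sR=6/5; mL=201/85, mR=24/85; mL+mR=45/17 → advance +1; mR−mL=-177/85 → turn -1·90°
n=4: pose=(8,-2,S); sL=12/13, sR=60/53; mL=1026/689, mR=-72/689; mL+mR=18/13 → advance +1; mR−mL=-1098/689 → turn -1·90°
n=5: pose=(8,-3,W); sL=5/3, sR=15/4; mL=85/24, mR=-25/24; mL+mR=5/2 → advance +1; mR−mL=-55/12 → turn -1·90°
n=6: pose=(7,-3,N); sL=12, sR=60/13; mL=186/13, mR=48/13; mL+mR=18 → advance +1; mR−mL=-138/13 → turn -1·90°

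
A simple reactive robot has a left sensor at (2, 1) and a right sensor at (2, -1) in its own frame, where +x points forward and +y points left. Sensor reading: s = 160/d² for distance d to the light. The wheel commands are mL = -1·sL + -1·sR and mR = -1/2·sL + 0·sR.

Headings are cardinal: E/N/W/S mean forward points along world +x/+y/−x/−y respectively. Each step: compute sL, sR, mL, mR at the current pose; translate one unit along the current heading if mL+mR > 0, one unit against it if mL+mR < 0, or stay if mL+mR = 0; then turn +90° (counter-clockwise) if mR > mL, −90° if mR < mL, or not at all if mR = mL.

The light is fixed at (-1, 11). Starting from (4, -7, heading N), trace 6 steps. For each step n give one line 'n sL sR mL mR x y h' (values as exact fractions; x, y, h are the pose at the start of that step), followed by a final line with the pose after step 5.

n=0: pose=(4,-7,N); sL=10/17, sR=40/73; mL=-1410/1241, mR=-5/17; mL+mR=-1775/1241 → advance -1; mR−mL=1045/1241 → turn +1·90°
n=1: pose=(4,-8,W); sL=160/409, sR=160/333; mL=-118720/136197, mR=-80/409; mL+mR=-145360/136197 → advance -1; mR−mL=92080/136197 → turn +1·90°
n=2: pose=(5,-8,S); sL=16/49, sR=80/233; mL=-7648/11417, mR=-8/49; mL+mR=-9512/11417 → advance -1; mR−mL=5784/11417 → turn +1·90°
n=3: pose=(5,-7,E); sL=160/353, sR=32/85; mL=-24896/30005, mR=-80/353; mL+mR=-31696/30005 → advance -1; mR−mL=18096/30005 → turn +1·90°
n=4: pose=(4,-7,N); sL=10/17, sR=40/73; mL=-1410/1241, mR=-5/17; mL+mR=-1775/1241 → advance -1; mR−mL=1045/1241 → turn +1·90°
n=5: pose=(4,-8,W); sL=160/409, sR=160/333; mL=-118720/136197, mR=-80/409; mL+mR=-145360/136197 → advance -1; mR−mL=92080/136197 → turn +1·90°

0 10/17 40/73 -1410/1241 -5/17 4 -7 N
1 160/409 160/333 -118720/136197 -80/409 4 -8 W
2 16/49 80/233 -7648/11417 -8/49 5 -8 S
3 160/353 32/85 -24896/30005 -80/353 5 -7 E
4 10/17 40/73 -1410/1241 -5/17 4 -7 N
5 160/409 160/333 -118720/136197 -80/409 4 -8 W
final 5 -8 S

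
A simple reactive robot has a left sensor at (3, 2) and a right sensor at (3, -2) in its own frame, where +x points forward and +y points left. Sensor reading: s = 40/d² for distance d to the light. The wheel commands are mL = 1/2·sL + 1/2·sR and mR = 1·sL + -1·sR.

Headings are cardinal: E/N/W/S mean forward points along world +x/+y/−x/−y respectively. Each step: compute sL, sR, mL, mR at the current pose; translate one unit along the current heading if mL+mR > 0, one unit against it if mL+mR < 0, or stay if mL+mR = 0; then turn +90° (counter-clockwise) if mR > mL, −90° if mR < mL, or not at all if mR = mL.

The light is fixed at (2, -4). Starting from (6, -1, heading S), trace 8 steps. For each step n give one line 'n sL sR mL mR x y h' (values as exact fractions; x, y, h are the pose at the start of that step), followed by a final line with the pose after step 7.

0 10/9 10 50/9 -80/9 6 -1 S
1 8 40/37 168/37 256/37 6 0 W
2 20/13 20 140/13 -240/13 5 0 S
3 40/9 40/49 1160/441 1600/441 5 1 W
4 2 10 6 -8 4 1 S
5 40/17 8/13 328/221 384/221 4 2 W
6 20/9 4 28/9 -16/9 3 2 S
7 40/13 40/53 1320/689 1600/689 3 1 W
final 2 1 S

n=0: pose=(6,-1,S); sL=10/9, sR=10; mL=50/9, mR=-80/9; mL+mR=-10/3 → advance -1; mR−mL=-130/9 → turn -1·90°
n=1: pose=(6,0,W); sL=8, sR=40/37; mL=168/37, mR=256/37; mL+mR=424/37 → advance +1; mR−mL=88/37 → turn +1·90°
n=2: pose=(5,0,S); sL=20/13, sR=20; mL=140/13, mR=-240/13; mL+mR=-100/13 → advance -1; mR−mL=-380/13 → turn -1·90°
n=3: pose=(5,1,W); sL=40/9, sR=40/49; mL=1160/441, mR=1600/441; mL+mR=920/147 → advance +1; mR−mL=440/441 → turn +1·90°
n=4: pose=(4,1,S); sL=2, sR=10; mL=6, mR=-8; mL+mR=-2 → advance -1; mR−mL=-14 → turn -1·90°
n=5: pose=(4,2,W); sL=40/17, sR=8/13; mL=328/221, mR=384/221; mL+mR=712/221 → advance +1; mR−mL=56/221 → turn +1·90°
n=6: pose=(3,2,S); sL=20/9, sR=4; mL=28/9, mR=-16/9; mL+mR=4/3 → advance +1; mR−mL=-44/9 → turn -1·90°
n=7: pose=(3,1,W); sL=40/13, sR=40/53; mL=1320/689, mR=1600/689; mL+mR=2920/689 → advance +1; mR−mL=280/689 → turn +1·90°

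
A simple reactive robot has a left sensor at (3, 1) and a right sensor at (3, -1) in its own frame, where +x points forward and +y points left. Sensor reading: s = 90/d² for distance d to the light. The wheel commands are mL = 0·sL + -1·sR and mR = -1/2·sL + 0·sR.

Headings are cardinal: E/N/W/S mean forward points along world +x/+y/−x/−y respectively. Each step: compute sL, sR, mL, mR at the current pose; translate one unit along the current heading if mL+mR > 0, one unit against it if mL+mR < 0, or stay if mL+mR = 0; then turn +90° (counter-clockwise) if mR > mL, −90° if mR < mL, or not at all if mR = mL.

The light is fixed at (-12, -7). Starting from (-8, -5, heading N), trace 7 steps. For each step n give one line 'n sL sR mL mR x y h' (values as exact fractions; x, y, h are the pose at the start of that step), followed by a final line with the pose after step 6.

0 45/17 9/5 -9/5 -45/34 -8 -5 N
1 90 18 -18 -45 -8 -6 W
2 45/16 45/26 -45/26 -45/32 -7 -6 N
3 18 18 -18 -9 -7 -7 W
4 45/29 45/17 -45/17 -45/58 -6 -7 S
5 18/17 10/9 -10/9 -9/17 -6 -6 E
6 45/16 45/26 -45/26 -45/32 -7 -6 N
final -7 -7 W

n=0: pose=(-8,-5,N); sL=45/17, sR=9/5; mL=-9/5, mR=-45/34; mL+mR=-531/170 → advance -1; mR−mL=81/170 → turn +1·90°
n=1: pose=(-8,-6,W); sL=90, sR=18; mL=-18, mR=-45; mL+mR=-63 → advance -1; mR−mL=-27 → turn -1·90°
n=2: pose=(-7,-6,N); sL=45/16, sR=45/26; mL=-45/26, mR=-45/32; mL+mR=-1305/416 → advance -1; mR−mL=135/416 → turn +1·90°
n=3: pose=(-7,-7,W); sL=18, sR=18; mL=-18, mR=-9; mL+mR=-27 → advance -1; mR−mL=9 → turn +1·90°
n=4: pose=(-6,-7,S); sL=45/29, sR=45/17; mL=-45/17, mR=-45/58; mL+mR=-3375/986 → advance -1; mR−mL=1845/986 → turn +1·90°
n=5: pose=(-6,-6,E); sL=18/17, sR=10/9; mL=-10/9, mR=-9/17; mL+mR=-251/153 → advance -1; mR−mL=89/153 → turn +1·90°
n=6: pose=(-7,-6,N); sL=45/16, sR=45/26; mL=-45/26, mR=-45/32; mL+mR=-1305/416 → advance -1; mR−mL=135/416 → turn +1·90°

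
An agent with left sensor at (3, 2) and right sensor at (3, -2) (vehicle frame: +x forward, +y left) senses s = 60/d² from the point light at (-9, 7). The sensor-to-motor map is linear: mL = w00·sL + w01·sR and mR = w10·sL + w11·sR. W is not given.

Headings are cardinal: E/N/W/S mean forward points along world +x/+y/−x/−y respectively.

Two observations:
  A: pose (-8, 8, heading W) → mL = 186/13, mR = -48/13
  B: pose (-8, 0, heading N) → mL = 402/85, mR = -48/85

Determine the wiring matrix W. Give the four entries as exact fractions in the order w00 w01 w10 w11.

1 1/2 -1/2 1/2

obs A: pose=(-8,8,W) → sL=12, sR=60/13, mL=186/13, mR=-48/13
obs B: pose=(-8,0,N) → sL=60/17, sR=12/5, mL=402/85, mR=-48/85
sensor matrix S = [[12, 60/13], [60/17, 12/5]]; det S = 13824/1105
solve [mL_A; mL_B] = S·[w00; w01] and [mR_A; mR_B] = S·[w10; w11]:
  w00 = 1, w01 = 1/2, w10 = -1/2, w11 = 1/2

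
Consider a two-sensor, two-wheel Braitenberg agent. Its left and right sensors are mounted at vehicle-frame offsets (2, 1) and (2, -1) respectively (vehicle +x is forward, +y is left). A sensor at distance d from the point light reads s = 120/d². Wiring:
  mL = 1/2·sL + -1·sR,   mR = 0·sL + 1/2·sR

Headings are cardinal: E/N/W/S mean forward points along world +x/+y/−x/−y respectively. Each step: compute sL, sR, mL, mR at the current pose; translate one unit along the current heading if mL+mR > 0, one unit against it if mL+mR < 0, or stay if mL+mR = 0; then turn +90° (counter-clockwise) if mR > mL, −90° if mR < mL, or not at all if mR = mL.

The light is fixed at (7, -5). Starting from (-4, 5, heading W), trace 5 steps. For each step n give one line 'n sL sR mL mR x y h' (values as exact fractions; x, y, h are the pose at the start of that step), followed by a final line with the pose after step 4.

n=0: pose=(-4,5,W); sL=12/25, sR=12/29; mL=-126/725, mR=6/29; mL+mR=24/725 → advance +1; mR−mL=276/725 → turn +1·90°
n=1: pose=(-5,5,S); sL=24/37, sR=120/233; mL=-1644/8621, mR=60/233; mL+mR=576/8621 → advance +1; mR−mL=3864/8621 → turn +1·90°
n=2: pose=(-5,4,E); sL=3/5, sR=30/41; mL=-177/410, mR=15/41; mL+mR=-27/410 → advance -1; mR−mL=327/410 → turn +1·90°
n=3: pose=(-6,4,N); sL=120/317, sR=24/53; mL=-4428/16801, mR=12/53; mL+mR=-624/16801 → advance -1; mR−mL=8232/16801 → turn +1·90°
n=4: pose=(-6,3,W); sL=60/137, sR=20/51; mL=-1210/6987, mR=10/51; mL+mR=160/6987 → advance +1; mR−mL=860/2329 → turn +1·90°

0 12/25 12/29 -126/725 6/29 -4 5 W
1 24/37 120/233 -1644/8621 60/233 -5 5 S
2 3/5 30/41 -177/410 15/41 -5 4 E
3 120/317 24/53 -4428/16801 12/53 -6 4 N
4 60/137 20/51 -1210/6987 10/51 -6 3 W
final -7 3 S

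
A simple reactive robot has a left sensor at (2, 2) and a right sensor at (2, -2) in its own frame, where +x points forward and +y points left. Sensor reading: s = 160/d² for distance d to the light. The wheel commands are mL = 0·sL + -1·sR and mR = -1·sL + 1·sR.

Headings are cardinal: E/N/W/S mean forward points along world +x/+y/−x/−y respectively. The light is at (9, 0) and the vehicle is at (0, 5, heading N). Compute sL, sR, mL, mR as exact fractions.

left sensor world pos  = (-2, 7); dL² = 170
right sensor world pos = (2, 7); dR² = 98
sL = 160/170 = 16/17
sR = 160/98 = 80/49
mL = 0·sL + -1·sR = -80/49
mR = -1·sL + 1·sR = 576/833

16/17 80/49 -80/49 576/833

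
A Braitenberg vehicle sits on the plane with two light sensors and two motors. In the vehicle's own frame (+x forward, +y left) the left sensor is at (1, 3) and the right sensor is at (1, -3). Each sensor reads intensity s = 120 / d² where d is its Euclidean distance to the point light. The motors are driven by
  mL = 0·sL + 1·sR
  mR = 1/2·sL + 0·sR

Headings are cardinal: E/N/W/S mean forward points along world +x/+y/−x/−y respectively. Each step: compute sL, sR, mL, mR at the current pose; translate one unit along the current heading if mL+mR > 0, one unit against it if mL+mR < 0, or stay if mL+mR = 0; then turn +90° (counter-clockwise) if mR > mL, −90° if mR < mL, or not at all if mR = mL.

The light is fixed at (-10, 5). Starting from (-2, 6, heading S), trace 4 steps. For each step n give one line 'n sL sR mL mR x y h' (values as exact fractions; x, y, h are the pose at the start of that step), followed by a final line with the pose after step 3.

n=0: pose=(-2,6,S); sL=120/121, sR=24/5; mL=24/5, mR=60/121; mL+mR=3204/605 → advance +1; mR−mL=-2604/605 → turn -1·90°
n=1: pose=(-2,5,W); sL=60/29, sR=60/29; mL=60/29, mR=30/29; mL+mR=90/29 → advance +1; mR−mL=-30/29 → turn -1·90°
n=2: pose=(-3,5,N); sL=120/17, sR=120/101; mL=120/101, mR=60/17; mL+mR=8100/1717 → advance +1; mR−mL=4020/1717 → turn +1·90°
n=3: pose=(-3,6,W); sL=3, sR=30/13; mL=30/13, mR=3/2; mL+mR=99/26 → advance +1; mR−mL=-21/26 → turn -1·90°

0 120/121 24/5 24/5 60/121 -2 6 S
1 60/29 60/29 60/29 30/29 -2 5 W
2 120/17 120/101 120/101 60/17 -3 5 N
3 3 30/13 30/13 3/2 -3 6 W
final -4 6 N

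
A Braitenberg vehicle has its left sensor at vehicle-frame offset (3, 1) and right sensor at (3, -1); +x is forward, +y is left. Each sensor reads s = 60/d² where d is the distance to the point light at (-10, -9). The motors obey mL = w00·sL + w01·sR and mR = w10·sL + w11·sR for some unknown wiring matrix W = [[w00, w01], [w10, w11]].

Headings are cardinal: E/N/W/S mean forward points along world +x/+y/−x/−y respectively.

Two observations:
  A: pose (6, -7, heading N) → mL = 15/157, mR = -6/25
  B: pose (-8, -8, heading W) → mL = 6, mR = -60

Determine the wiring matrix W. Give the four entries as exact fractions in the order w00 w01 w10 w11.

obs A: pose=(6,-7,N) → sL=6/25, sR=30/157, mL=15/157, mR=-6/25
obs B: pose=(-8,-8,W) → sL=60, sR=12, mL=6, mR=-60
sensor matrix S = [[6/25, 30/157], [60, 12]]; det S = -33696/3925
solve [mL_A; mL_B] = S·[w00; w01] and [mR_A; mR_B] = S·[w10; w11]:
  w00 = 0, w01 = 1/2, w10 = -1, w11 = 0

0 1/2 -1 0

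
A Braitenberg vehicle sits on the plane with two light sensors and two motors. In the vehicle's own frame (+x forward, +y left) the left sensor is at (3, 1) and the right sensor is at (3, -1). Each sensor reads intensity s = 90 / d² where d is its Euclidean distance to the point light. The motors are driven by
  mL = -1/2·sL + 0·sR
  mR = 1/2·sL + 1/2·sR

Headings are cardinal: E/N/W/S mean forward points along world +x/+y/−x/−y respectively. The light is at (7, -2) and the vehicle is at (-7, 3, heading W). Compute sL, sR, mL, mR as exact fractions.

left sensor world pos  = (-10, 2); dL² = 305
right sensor world pos = (-10, 4); dR² = 325
sL = 90/305 = 18/61
sR = 90/325 = 18/65
mL = -1/2·sL + 0·sR = -9/61
mR = 1/2·sL + 1/2·sR = 1134/3965

18/61 18/65 -9/61 1134/3965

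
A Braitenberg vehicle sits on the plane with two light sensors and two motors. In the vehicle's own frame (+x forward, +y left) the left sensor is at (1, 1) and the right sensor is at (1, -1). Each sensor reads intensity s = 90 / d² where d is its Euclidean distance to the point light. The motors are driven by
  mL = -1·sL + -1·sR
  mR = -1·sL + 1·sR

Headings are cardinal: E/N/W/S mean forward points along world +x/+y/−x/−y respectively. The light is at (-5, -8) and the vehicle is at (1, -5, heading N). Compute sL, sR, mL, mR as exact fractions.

left sensor world pos  = (0, -4); dL² = 41
right sensor world pos = (2, -4); dR² = 65
sL = 90/41 = 90/41
sR = 90/65 = 18/13
mL = -1·sL + -1·sR = -1908/533
mR = -1·sL + 1·sR = -432/533

90/41 18/13 -1908/533 -432/533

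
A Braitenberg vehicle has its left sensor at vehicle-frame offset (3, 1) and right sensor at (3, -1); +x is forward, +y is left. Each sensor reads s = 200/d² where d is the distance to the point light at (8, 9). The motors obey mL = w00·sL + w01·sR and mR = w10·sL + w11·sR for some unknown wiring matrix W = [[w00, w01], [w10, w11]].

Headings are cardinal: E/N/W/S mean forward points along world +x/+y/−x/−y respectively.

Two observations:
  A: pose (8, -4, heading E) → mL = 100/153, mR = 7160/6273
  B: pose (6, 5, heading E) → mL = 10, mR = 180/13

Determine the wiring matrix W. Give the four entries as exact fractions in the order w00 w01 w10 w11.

obs A: pose=(8,-4,E) → sL=200/153, sR=40/41, mL=100/153, mR=7160/6273
obs B: pose=(6,5,E) → sL=20, sR=100/13, mL=10, mR=180/13
sensor matrix S = [[200/153, 40/41], [20, 100/13]]; det S = -771200/81549
solve [mL_A; mL_B] = S·[w00; w01] and [mR_A; mR_B] = S·[w10; w11]:
  w00 = 1/2, w01 = 0, w10 = 1/2, w11 = 1/2

1/2 0 1/2 1/2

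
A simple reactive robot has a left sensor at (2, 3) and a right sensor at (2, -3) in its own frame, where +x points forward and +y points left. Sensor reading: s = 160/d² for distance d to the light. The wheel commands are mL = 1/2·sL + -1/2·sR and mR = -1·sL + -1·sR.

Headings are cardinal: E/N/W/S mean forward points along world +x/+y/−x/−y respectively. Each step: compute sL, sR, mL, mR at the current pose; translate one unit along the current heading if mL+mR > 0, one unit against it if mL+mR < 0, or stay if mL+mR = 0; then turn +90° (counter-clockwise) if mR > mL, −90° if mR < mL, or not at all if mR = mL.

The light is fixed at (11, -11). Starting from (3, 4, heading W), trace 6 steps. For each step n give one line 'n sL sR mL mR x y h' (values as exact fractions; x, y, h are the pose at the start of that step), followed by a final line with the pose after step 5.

0 40/61 20/53 450/3233 -3340/3233 3 4 W
1 160/389 32/61 -1344/23729 -22208/23729 4 4 N
2 80/157 80/73 -3360/11461 -18400/11461 4 3 E
3 160/169 32/53 1536/8957 -13888/8957 3 3 S
4 40/61 20/53 450/3233 -3340/3233 3 4 W
5 160/389 32/61 -1344/23729 -22208/23729 4 4 N
final 4 3 E

n=0: pose=(3,4,W); sL=40/61, sR=20/53; mL=450/3233, mR=-3340/3233; mL+mR=-2890/3233 → advance -1; mR−mL=-3790/3233 → turn -1·90°
n=1: pose=(4,4,N); sL=160/389, sR=32/61; mL=-1344/23729, mR=-22208/23729; mL+mR=-23552/23729 → advance -1; mR−mL=-20864/23729 → turn -1·90°
n=2: pose=(4,3,E); sL=80/157, sR=80/73; mL=-3360/11461, mR=-18400/11461; mL+mR=-21760/11461 → advance -1; mR−mL=-15040/11461 → turn -1·90°
n=3: pose=(3,3,S); sL=160/169, sR=32/53; mL=1536/8957, mR=-13888/8957; mL+mR=-12352/8957 → advance -1; mR−mL=-15424/8957 → turn -1·90°
n=4: pose=(3,4,W); sL=40/61, sR=20/53; mL=450/3233, mR=-3340/3233; mL+mR=-2890/3233 → advance -1; mR−mL=-3790/3233 → turn -1·90°
n=5: pose=(4,4,N); sL=160/389, sR=32/61; mL=-1344/23729, mR=-22208/23729; mL+mR=-23552/23729 → advance -1; mR−mL=-20864/23729 → turn -1·90°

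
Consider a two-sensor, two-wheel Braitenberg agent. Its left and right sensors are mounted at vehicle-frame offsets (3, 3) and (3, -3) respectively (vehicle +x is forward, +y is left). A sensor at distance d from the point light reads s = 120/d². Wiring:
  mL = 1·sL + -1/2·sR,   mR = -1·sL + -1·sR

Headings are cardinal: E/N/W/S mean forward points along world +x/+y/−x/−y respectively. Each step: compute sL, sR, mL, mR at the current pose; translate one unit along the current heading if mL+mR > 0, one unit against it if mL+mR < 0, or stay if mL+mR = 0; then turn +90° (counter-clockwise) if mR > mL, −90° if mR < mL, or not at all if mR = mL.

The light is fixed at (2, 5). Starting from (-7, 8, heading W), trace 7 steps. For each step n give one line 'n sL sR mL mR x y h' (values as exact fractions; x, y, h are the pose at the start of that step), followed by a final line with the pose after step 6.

n=0: pose=(-7,8,W); sL=5/6, sR=2/3; mL=1/2, mR=-3/2; mL+mR=-1 → advance -1; mR−mL=-2 → turn -1·90°
n=1: pose=(-6,8,N); sL=120/157, sR=120/61; mL=-2100/9577, mR=-26160/9577; mL+mR=-180/61 → advance -1; mR−mL=-24060/9577 → turn -1·90°
n=2: pose=(-6,7,E); sL=12/5, sR=60/13; mL=6/65, mR=-456/65; mL+mR=-90/13 → advance -1; mR−mL=-462/65 → turn -1·90°
n=3: pose=(-7,7,S); sL=120/37, sR=24/29; mL=3036/1073, mR=-4368/1073; mL+mR=-36/29 → advance -1; mR−mL=-7404/1073 → turn -1·90°
n=4: pose=(-7,8,W); sL=5/6, sR=2/3; mL=1/2, mR=-3/2; mL+mR=-1 → advance -1; mR−mL=-2 → turn -1·90°
n=5: pose=(-6,8,N); sL=120/157, sR=120/61; mL=-2100/9577, mR=-26160/9577; mL+mR=-180/61 → advance -1; mR−mL=-24060/9577 → turn -1·90°
n=6: pose=(-6,7,E); sL=12/5, sR=60/13; mL=6/65, mR=-456/65; mL+mR=-90/13 → advance -1; mR−mL=-462/65 → turn -1·90°

0 5/6 2/3 1/2 -3/2 -7 8 W
1 120/157 120/61 -2100/9577 -26160/9577 -6 8 N
2 12/5 60/13 6/65 -456/65 -6 7 E
3 120/37 24/29 3036/1073 -4368/1073 -7 7 S
4 5/6 2/3 1/2 -3/2 -7 8 W
5 120/157 120/61 -2100/9577 -26160/9577 -6 8 N
6 12/5 60/13 6/65 -456/65 -6 7 E
final -7 7 S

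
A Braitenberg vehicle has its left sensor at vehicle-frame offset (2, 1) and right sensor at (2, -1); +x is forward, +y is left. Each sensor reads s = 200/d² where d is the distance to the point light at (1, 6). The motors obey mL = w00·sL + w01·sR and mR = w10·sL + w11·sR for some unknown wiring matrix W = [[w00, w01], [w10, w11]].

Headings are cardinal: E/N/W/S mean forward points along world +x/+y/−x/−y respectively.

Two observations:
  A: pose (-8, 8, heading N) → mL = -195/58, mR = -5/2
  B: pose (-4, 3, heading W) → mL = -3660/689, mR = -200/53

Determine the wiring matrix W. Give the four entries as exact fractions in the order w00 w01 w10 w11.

obs A: pose=(-8,8,N) → sL=50/29, sR=5/2, mL=-195/58, mR=-5/2
obs B: pose=(-4,3,W) → sL=40/13, sR=200/53, mL=-3660/689, mR=-200/53
sensor matrix S = [[50/29, 5/2], [40/13, 200/53]]; det S = -23700/19981
solve [mL_A; mL_B] = S·[w00; w01] and [mR_A; mR_B] = S·[w10; w11]:
  w00 = -1/2, w01 = -1, w10 = 0, w11 = -1

-1/2 -1 0 -1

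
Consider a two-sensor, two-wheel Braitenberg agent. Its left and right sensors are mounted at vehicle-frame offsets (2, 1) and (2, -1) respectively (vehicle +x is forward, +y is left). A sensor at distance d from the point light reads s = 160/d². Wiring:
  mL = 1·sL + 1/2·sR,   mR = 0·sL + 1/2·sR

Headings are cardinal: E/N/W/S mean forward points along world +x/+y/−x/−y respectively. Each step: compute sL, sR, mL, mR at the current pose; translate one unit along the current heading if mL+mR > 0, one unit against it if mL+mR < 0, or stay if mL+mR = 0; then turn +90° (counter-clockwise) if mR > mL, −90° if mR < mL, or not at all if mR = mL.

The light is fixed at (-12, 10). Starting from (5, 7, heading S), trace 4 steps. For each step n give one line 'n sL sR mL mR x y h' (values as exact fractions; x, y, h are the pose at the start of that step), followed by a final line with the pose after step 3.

0 160/349 160/281 72880/98069 80/281 5 7 S
1 16/25 80/117 2872/2925 40/117 5 6 W
2 160/229 160/293 65200/67097 80/293 4 6 N
3 20/41 8/17 504/697 4/17 4 7 E
final 5 7 S

n=0: pose=(5,7,S); sL=160/349, sR=160/281; mL=72880/98069, mR=80/281; mL+mR=100800/98069 → advance +1; mR−mL=-160/349 → turn -1·90°
n=1: pose=(5,6,W); sL=16/25, sR=80/117; mL=2872/2925, mR=40/117; mL+mR=3872/2925 → advance +1; mR−mL=-16/25 → turn -1·90°
n=2: pose=(4,6,N); sL=160/229, sR=160/293; mL=65200/67097, mR=80/293; mL+mR=83520/67097 → advance +1; mR−mL=-160/229 → turn -1·90°
n=3: pose=(4,7,E); sL=20/41, sR=8/17; mL=504/697, mR=4/17; mL+mR=668/697 → advance +1; mR−mL=-20/41 → turn -1·90°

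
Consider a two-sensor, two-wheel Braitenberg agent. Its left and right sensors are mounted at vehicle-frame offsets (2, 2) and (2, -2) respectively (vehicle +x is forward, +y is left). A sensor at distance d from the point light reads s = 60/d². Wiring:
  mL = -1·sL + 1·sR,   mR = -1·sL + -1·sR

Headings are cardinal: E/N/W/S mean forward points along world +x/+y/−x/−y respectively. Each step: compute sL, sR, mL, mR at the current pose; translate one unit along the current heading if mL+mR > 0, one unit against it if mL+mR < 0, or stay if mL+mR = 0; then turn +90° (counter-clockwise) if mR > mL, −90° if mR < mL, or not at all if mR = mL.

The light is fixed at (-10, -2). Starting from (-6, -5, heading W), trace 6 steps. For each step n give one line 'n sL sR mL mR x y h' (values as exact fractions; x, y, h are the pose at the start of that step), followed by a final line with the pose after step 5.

0 60/29 12 288/29 -408/29 -6 -5 W
1 6 6/5 -24/5 -36/5 -5 -5 N
2 60/53 12/17 -384/901 -1656/901 -5 -6 E
3 5/6 3/2 2/3 -7/3 -6 -6 S
4 60/29 12 288/29 -408/29 -6 -5 W
5 6 6/5 -24/5 -36/5 -5 -5 N
final -5 -6 E

n=0: pose=(-6,-5,W); sL=60/29, sR=12; mL=288/29, mR=-408/29; mL+mR=-120/29 → advance -1; mR−mL=-24 → turn -1·90°
n=1: pose=(-5,-5,N); sL=6, sR=6/5; mL=-24/5, mR=-36/5; mL+mR=-12 → advance -1; mR−mL=-12/5 → turn -1·90°
n=2: pose=(-5,-6,E); sL=60/53, sR=12/17; mL=-384/901, mR=-1656/901; mL+mR=-120/53 → advance -1; mR−mL=-24/17 → turn -1·90°
n=3: pose=(-6,-6,S); sL=5/6, sR=3/2; mL=2/3, mR=-7/3; mL+mR=-5/3 → advance -1; mR−mL=-3 → turn -1·90°
n=4: pose=(-6,-5,W); sL=60/29, sR=12; mL=288/29, mR=-408/29; mL+mR=-120/29 → advance -1; mR−mL=-24 → turn -1·90°
n=5: pose=(-5,-5,N); sL=6, sR=6/5; mL=-24/5, mR=-36/5; mL+mR=-12 → advance -1; mR−mL=-12/5 → turn -1·90°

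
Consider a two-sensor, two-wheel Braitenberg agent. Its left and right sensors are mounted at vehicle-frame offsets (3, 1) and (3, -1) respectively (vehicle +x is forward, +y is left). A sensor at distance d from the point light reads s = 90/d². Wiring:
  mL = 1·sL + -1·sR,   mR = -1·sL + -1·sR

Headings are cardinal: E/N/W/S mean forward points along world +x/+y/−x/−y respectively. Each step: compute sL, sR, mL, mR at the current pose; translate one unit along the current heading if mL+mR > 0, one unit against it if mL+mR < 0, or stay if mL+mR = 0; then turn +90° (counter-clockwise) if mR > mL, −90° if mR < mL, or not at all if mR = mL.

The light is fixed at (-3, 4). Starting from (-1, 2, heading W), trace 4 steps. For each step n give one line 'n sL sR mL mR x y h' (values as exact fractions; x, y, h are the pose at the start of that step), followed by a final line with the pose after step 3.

0 9 45 -36 -54 -1 2 W
1 18 90/17 216/17 -396/17 0 2 N
2 9/4 45/26 27/52 -207/52 0 1 E
3 2 90/37 -16/37 -164/37 -1 1 S
final -1 2 W

n=0: pose=(-1,2,W); sL=9, sR=45; mL=-36, mR=-54; mL+mR=-90 → advance -1; mR−mL=-18 → turn -1·90°
n=1: pose=(0,2,N); sL=18, sR=90/17; mL=216/17, mR=-396/17; mL+mR=-180/17 → advance -1; mR−mL=-36 → turn -1·90°
n=2: pose=(0,1,E); sL=9/4, sR=45/26; mL=27/52, mR=-207/52; mL+mR=-45/13 → advance -1; mR−mL=-9/2 → turn -1·90°
n=3: pose=(-1,1,S); sL=2, sR=90/37; mL=-16/37, mR=-164/37; mL+mR=-180/37 → advance -1; mR−mL=-4 → turn -1·90°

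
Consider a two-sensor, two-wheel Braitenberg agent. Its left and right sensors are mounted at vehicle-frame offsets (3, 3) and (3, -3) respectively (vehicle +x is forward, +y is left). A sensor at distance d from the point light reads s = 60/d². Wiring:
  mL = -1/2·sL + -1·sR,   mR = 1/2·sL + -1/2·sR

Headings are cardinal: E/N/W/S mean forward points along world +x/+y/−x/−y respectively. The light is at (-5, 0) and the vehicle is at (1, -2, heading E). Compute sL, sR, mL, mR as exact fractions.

30/41 30/53 -2025/2173 180/2173

left sensor world pos  = (4, 1); dL² = 82
right sensor world pos = (4, -5); dR² = 106
sL = 60/82 = 30/41
sR = 60/106 = 30/53
mL = -1/2·sL + -1·sR = -2025/2173
mR = 1/2·sL + -1/2·sR = 180/2173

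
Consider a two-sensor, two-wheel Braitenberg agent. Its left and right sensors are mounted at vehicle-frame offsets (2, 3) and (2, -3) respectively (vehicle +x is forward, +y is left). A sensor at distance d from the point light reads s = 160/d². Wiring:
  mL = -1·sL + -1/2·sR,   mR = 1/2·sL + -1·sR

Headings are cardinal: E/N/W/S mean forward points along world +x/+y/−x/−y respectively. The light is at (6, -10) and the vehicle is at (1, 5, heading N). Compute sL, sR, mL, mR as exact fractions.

left sensor world pos  = (-2, 7); dL² = 353
right sensor world pos = (4, 7); dR² = 293
sL = 160/353 = 160/353
sR = 160/293 = 160/293
mL = -1·sL + -1/2·sR = -75120/103429
mR = 1/2·sL + -1·sR = -33040/103429

160/353 160/293 -75120/103429 -33040/103429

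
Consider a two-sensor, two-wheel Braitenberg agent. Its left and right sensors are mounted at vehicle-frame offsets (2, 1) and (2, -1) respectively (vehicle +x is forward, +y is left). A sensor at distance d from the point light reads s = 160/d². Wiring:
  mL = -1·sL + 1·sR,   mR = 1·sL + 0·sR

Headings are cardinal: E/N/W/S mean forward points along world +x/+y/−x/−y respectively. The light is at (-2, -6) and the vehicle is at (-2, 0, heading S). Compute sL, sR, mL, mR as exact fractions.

160/17 160/17 0 160/17

left sensor world pos  = (-1, -2); dL² = 17
right sensor world pos = (-3, -2); dR² = 17
sL = 160/17 = 160/17
sR = 160/17 = 160/17
mL = -1·sL + 1·sR = 0
mR = 1·sL + 0·sR = 160/17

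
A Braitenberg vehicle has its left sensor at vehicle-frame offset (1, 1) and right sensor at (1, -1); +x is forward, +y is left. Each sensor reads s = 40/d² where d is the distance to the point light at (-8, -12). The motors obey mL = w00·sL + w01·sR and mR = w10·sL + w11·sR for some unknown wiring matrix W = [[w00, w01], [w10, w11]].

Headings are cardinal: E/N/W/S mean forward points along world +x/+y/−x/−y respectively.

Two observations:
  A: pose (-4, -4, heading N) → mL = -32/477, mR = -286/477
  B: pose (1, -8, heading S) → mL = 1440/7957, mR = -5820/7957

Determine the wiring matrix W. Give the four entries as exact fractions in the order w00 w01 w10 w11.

obs A: pose=(-4,-4,N) → sL=4/9, sR=20/53, mL=-32/477, mR=-286/477
obs B: pose=(1,-8,S) → sL=40/109, sR=40/73, mL=1440/7957, mR=-5820/7957
sensor matrix S = [[4/9, 20/53], [40/109, 40/73]]; det S = 398720/3795489
solve [mL_A; mL_B] = S·[w00; w01] and [mR_A; mR_B] = S·[w10; w11]:
  w00 = -1, w01 = 1, w10 = -1/2, w11 = -1

-1 1 -1/2 -1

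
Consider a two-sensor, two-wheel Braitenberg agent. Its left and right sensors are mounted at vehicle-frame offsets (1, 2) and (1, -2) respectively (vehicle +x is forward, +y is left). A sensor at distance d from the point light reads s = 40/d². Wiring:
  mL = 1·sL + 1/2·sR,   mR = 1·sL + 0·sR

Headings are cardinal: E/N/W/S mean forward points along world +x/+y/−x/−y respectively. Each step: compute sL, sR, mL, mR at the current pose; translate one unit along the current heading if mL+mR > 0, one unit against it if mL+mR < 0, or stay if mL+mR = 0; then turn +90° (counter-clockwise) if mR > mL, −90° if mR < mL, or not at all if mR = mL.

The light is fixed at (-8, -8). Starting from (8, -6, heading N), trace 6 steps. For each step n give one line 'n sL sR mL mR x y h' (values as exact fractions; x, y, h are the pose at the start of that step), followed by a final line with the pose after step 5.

0 8/41 40/333 3484/13653 8/41 8 -6 N
1 20/157 4/29 894/4553 20/157 8 -5 E
2 8/73 40/229 3292/16717 8/73 9 -5 S
3 5/32 5/34 125/544 5/32 9 -6 W
4 8/41 40/333 3484/13653 8/41 8 -6 N
5 20/157 4/29 894/4553 20/157 8 -5 E
final 9 -5 S

n=0: pose=(8,-6,N); sL=8/41, sR=40/333; mL=3484/13653, mR=8/41; mL+mR=6148/13653 → advance +1; mR−mL=-20/333 → turn -1·90°
n=1: pose=(8,-5,E); sL=20/157, sR=4/29; mL=894/4553, mR=20/157; mL+mR=1474/4553 → advance +1; mR−mL=-2/29 → turn -1·90°
n=2: pose=(9,-5,S); sL=8/73, sR=40/229; mL=3292/16717, mR=8/73; mL+mR=5124/16717 → advance +1; mR−mL=-20/229 → turn -1·90°
n=3: pose=(9,-6,W); sL=5/32, sR=5/34; mL=125/544, mR=5/32; mL+mR=105/272 → advance +1; mR−mL=-5/68 → turn -1·90°
n=4: pose=(8,-6,N); sL=8/41, sR=40/333; mL=3484/13653, mR=8/41; mL+mR=6148/13653 → advance +1; mR−mL=-20/333 → turn -1·90°
n=5: pose=(8,-5,E); sL=20/157, sR=4/29; mL=894/4553, mR=20/157; mL+mR=1474/4553 → advance +1; mR−mL=-2/29 → turn -1·90°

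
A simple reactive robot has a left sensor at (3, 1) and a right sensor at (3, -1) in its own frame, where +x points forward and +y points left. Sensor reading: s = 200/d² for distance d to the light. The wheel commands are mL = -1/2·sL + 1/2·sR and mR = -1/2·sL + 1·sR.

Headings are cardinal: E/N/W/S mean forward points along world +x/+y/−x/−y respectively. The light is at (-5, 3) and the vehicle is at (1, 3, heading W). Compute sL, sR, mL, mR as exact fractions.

20 20 0 10

left sensor world pos  = (-2, 2); dL² = 10
right sensor world pos = (-2, 4); dR² = 10
sL = 200/10 = 20
sR = 200/10 = 20
mL = -1/2·sL + 1/2·sR = 0
mR = -1/2·sL + 1·sR = 10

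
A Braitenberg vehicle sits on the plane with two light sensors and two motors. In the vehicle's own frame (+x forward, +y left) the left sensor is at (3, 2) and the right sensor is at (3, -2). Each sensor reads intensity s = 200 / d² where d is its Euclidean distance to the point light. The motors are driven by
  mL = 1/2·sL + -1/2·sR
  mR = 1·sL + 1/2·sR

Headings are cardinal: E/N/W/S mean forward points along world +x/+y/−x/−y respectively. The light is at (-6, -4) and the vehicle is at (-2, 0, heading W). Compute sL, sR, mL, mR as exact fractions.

left sensor world pos  = (-5, -2); dL² = 5
right sensor world pos = (-5, 2); dR² = 37
sL = 200/5 = 40
sR = 200/37 = 200/37
mL = 1/2·sL + -1/2·sR = 640/37
mR = 1·sL + 1/2·sR = 1580/37

40 200/37 640/37 1580/37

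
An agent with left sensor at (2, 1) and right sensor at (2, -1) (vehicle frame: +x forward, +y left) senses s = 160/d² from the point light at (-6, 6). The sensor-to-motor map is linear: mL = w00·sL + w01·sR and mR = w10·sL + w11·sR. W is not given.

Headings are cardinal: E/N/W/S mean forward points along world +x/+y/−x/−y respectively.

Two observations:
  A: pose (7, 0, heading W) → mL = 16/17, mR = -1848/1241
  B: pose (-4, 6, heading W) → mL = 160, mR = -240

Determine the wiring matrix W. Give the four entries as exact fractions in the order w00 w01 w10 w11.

1 0 -1 -1/2

obs A: pose=(7,0,W) → sL=16/17, sR=80/73, mL=16/17, mR=-1848/1241
obs B: pose=(-4,6,W) → sL=160, sR=160, mL=160, mR=-240
sensor matrix S = [[16/17, 80/73], [160, 160]]; det S = -30720/1241
solve [mL_A; mL_B] = S·[w00; w01] and [mR_A; mR_B] = S·[w10; w11]:
  w00 = 1, w01 = 0, w10 = -1, w11 = -1/2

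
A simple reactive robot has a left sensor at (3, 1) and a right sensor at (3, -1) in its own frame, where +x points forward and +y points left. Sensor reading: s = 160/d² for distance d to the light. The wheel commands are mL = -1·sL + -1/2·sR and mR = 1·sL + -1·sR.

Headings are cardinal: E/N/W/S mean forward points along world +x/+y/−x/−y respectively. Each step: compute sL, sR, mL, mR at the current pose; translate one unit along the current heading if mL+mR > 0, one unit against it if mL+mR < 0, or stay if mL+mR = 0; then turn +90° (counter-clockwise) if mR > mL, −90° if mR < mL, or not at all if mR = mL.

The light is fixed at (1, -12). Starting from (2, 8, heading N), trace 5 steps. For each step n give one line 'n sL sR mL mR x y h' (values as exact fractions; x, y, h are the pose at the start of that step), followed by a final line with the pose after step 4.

0 160/529 160/533 -127600/281957 640/281957 2 8 N
1 20/41 40/101 -2840/4141 380/4141 2 7 W
2 32/53 160/257 -12464/13621 -256/13621 3 7 S
3 80/233 80/193 -24760/44969 -3200/44969 3 8 E
4 160/529 160/533 -127600/281957 640/281957 2 8 N
final 2 7 W

n=0: pose=(2,8,N); sL=160/529, sR=160/533; mL=-127600/281957, mR=640/281957; mL+mR=-240/533 → advance -1; mR−mL=128240/281957 → turn +1·90°
n=1: pose=(2,7,W); sL=20/41, sR=40/101; mL=-2840/4141, mR=380/4141; mL+mR=-60/101 → advance -1; mR−mL=3220/4141 → turn +1·90°
n=2: pose=(3,7,S); sL=32/53, sR=160/257; mL=-12464/13621, mR=-256/13621; mL+mR=-240/257 → advance -1; mR−mL=12208/13621 → turn +1·90°
n=3: pose=(3,8,E); sL=80/233, sR=80/193; mL=-24760/44969, mR=-3200/44969; mL+mR=-120/193 → advance -1; mR−mL=21560/44969 → turn +1·90°
n=4: pose=(2,8,N); sL=160/529, sR=160/533; mL=-127600/281957, mR=640/281957; mL+mR=-240/533 → advance -1; mR−mL=128240/281957 → turn +1·90°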